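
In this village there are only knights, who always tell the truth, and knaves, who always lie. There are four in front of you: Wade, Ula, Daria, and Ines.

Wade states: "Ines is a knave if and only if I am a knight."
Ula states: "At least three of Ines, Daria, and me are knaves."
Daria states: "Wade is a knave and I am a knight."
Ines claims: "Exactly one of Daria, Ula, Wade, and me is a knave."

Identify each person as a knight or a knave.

Wade: knave, Ula: knave, Daria: knight, Ines: knave

Consider Wade. Suppose Wade is a knight.
Then no assignment of the remaining roles makes every statement match its speaker's type — contradiction.
So Wade is a knave.
Consider Ula. Suppose Ula is a knight.
Then Ula's own statement would have to be true, but it can't be — contradiction.
So Ula is a knave.
With that fixed, Ines's statement is false, so Ines is a knave.
Consider Daria. Suppose Daria is a knave.
Then Ula's statement comes out true, contradicting Ula being a knave.
So Daria is a knight.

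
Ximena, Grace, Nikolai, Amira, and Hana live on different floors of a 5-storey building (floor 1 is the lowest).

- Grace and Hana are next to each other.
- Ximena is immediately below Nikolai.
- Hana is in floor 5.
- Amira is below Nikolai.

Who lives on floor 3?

Nikolai

With clues 1–3, Grace, Hana, and Ximena are ruled out for floor 3.
With clues 1–4, Amira is ruled out for floor 3.
So floor 3 is Nikolai.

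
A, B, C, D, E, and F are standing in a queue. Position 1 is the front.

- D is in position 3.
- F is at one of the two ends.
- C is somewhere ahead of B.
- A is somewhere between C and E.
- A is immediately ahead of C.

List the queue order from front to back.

F, E, D, A, C, B

From clue 1: D → position 3.
From clues 1–2: F is in {1,6}.
From clues 1–5: F → position 1, E → position 2, A → position 4, C → position 5, B → position 6.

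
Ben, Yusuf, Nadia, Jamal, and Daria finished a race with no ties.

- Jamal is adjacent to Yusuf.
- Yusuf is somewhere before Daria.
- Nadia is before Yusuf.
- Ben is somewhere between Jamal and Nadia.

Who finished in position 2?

Ben

With clues 1–2, Daria is ruled out for place 2.
With clues 1–4, Jamal, Nadia, and Yusuf are ruled out for place 2.
So place 2 is Ben.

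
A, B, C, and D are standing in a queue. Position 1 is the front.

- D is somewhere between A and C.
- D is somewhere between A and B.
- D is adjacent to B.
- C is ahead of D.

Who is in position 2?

With clues 1–2, A is ruled out for position 2.
With clues 1–3, C is ruled out for position 2.
With clues 1–4, D is ruled out for position 2.
So position 2 is B.

B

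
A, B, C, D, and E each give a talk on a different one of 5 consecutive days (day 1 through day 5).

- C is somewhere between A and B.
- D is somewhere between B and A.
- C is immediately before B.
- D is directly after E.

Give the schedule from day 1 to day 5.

From clue 1: C is in {2,3,4}.
From clues 1–3: A is in {1,2}.
From clues 1–4: A → day 1, E → day 2, D → day 3, C → day 4, B → day 5.

A, E, D, C, B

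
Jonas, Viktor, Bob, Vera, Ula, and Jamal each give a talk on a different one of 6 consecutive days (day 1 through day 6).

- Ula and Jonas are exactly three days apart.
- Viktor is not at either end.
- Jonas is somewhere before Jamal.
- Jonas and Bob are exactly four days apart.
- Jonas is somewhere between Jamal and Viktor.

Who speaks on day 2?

Ula

With clues 1–4, Bob is ruled out for day 2.
With clues 1–5, Jamal, Jonas, Vera, and Viktor are ruled out for day 2.
So day 2 is Ula.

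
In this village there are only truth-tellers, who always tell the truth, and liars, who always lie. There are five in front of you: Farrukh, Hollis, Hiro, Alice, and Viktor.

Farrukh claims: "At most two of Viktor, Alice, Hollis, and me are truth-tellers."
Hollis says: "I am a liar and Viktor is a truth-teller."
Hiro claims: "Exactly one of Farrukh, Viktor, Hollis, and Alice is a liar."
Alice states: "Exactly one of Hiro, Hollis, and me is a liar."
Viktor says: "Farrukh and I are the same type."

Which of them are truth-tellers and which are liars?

Farrukh: truth-teller, Hollis: liar, Hiro: liar, Alice: liar, Viktor: liar

Consider Farrukh. Suppose Farrukh is a liar.
Then whichever role Viktor has, Viktor's statement has the wrong truth value — contradiction.
So Farrukh is a truth-teller.
Consider Hollis. Suppose Hollis is a truth-teller.
Then Hollis's own statement would have to be true, but it can't be — contradiction.
So Hollis is a liar.
Consider Hiro. Suppose Hiro is a truth-teller.
Then no assignment of the remaining roles makes every statement match its speaker's type — contradiction.
So Hiro is a liar.
With that fixed, Alice's statement is false, so Alice is a liar.
Consider Viktor. Suppose Viktor is a truth-teller.
Then Hollis's statement comes out true, contradicting Hollis being a liar.
So Viktor is a liar.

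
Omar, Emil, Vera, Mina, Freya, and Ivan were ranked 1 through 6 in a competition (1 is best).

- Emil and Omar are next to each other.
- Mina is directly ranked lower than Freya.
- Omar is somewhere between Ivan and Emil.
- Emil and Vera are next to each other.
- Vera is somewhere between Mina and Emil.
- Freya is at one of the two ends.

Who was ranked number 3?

With clues 1–4, Freya is ruled out for rank 3.
With clues 1–5, Ivan, Mina, and Omar are ruled out for rank 3.
With clues 1–6, Emil is ruled out for rank 3.
So rank 3 is Vera.

Vera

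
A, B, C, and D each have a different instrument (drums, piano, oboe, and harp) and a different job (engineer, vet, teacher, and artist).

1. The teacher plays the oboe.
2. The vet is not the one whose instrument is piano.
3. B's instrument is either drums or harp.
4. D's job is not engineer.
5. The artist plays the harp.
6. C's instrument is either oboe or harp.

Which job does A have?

engineer

With clues 1–6, artist, teacher, and vet are impossible for A's job.
That leaves engineer.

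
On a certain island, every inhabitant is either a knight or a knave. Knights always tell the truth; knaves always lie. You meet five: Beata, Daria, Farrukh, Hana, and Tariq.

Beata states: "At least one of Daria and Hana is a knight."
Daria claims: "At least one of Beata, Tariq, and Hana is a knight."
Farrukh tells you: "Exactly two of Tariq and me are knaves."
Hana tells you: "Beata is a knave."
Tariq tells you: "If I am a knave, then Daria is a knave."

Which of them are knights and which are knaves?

Consider Beata. Suppose Beata is a knave.
Then no assignment of the remaining roles makes every statement match its speaker's type — contradiction.
So Beata is a knight.
With that fixed, Daria's statement is true, so Daria is a knight.
With that fixed, Hana's statement is false, so Hana is a knave.
Consider Farrukh. Suppose Farrukh is a knight.
Then Farrukh's own statement would have to be true, but it can't be — contradiction.
So Farrukh is a knave.
Consider Tariq. Suppose Tariq is a knave.
Then Farrukh's statement comes out true, contradicting Farrukh being a knave.
So Tariq is a knight.

Beata: knight, Daria: knight, Farrukh: knave, Hana: knave, Tariq: knight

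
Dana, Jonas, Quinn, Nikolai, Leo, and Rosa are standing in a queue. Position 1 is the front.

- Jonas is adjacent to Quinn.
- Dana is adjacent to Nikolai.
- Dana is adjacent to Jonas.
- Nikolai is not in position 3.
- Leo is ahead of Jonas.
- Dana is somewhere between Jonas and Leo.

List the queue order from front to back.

Leo, Nikolai, Dana, Jonas, Quinn, Rosa

From clues 1–3: Dana is in {2,3,4,5}.
From clues 1–4: Jonas is in {2,3,4}.
From clues 1–5: Jonas is in {3,4}.
From clues 1–6: Leo → position 1, Nikolai → position 2, Dana → position 3, Jonas → position 4, Quinn → position 5, Rosa → position 6.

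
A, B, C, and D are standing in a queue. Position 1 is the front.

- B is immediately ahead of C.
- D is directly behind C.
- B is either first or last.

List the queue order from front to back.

B, C, D, A

From clue 1: B is in {1,2,3}.
From clues 1–2: A is in {1,4}.
From clues 1–3: B → position 1, C → position 2, D → position 3, A → position 4.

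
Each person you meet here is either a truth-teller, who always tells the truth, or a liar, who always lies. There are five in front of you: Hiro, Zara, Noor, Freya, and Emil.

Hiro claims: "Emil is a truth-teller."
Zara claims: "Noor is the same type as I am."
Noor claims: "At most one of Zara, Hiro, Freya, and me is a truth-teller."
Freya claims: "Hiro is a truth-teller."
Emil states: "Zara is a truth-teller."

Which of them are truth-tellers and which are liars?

Consider Hiro. Suppose Hiro is a truth-teller.
Then no assignment of the remaining roles makes every statement match its speaker's type — contradiction.
So Hiro is a liar.
With that fixed, Freya's statement is false, so Freya is a liar.
Consider Zara. Suppose Zara is a truth-teller.
Then whichever role Noor has, Noor's statement has the wrong truth value — contradiction.
So Zara is a liar.
With that fixed, Noor's statement is true, so Noor is a truth-teller.
With that fixed, Emil's statement is false, so Emil is a liar.

Hiro: liar, Zara: liar, Noor: truth-teller, Freya: liar, Emil: liar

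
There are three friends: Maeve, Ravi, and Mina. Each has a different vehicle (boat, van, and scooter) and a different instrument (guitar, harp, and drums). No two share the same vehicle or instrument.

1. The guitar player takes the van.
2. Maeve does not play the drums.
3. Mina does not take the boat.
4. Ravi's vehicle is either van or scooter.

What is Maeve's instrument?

With clues 1–2, drums is impossible for Maeve's instrument.
With clues 1–4, guitar is impossible for Maeve's instrument.
That leaves harp.

harp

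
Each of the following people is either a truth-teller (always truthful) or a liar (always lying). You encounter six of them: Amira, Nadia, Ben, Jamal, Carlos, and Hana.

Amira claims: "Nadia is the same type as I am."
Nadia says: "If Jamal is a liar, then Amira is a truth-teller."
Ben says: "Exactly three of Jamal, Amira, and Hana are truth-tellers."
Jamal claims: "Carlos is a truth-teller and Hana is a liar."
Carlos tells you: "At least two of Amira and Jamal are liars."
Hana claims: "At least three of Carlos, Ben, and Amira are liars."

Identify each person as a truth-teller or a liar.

Consider Amira. Suppose Amira is a liar.
Then no assignment of the remaining roles makes every statement match its speaker's type — contradiction.
So Amira is a truth-teller.
With that fixed, Nadia's statement is true, so Nadia is a truth-teller.
With that fixed, Carlos's statement is false, so Carlos is a liar.
With that fixed, Hana's statement is false, so Hana is a liar.
With that fixed, Ben's statement is false, so Ben is a liar.
With that fixed, Jamal's statement is false, so Jamal is a liar.

Amira: truth-teller, Nadia: truth-teller, Ben: liar, Jamal: liar, Carlos: liar, Hana: liar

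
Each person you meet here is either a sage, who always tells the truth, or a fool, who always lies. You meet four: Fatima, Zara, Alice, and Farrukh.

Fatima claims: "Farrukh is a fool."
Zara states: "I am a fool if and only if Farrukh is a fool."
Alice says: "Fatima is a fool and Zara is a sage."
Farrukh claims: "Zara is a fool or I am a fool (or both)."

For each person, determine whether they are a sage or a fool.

Consider Fatima. Suppose Fatima is a sage.
Then no assignment of the remaining roles makes every statement match its speaker's type — contradiction.
So Fatima is a fool.
Consider Zara. Suppose Zara is a sage.
Then whichever role Farrukh has, Farrukh's statement has the wrong truth value — contradiction.
So Zara is a fool.
With that fixed, Alice's statement is false, so Alice is a fool.
With that fixed, Farrukh's statement is true, so Farrukh is a sage.

Fatima: fool, Zara: fool, Alice: fool, Farrukh: sage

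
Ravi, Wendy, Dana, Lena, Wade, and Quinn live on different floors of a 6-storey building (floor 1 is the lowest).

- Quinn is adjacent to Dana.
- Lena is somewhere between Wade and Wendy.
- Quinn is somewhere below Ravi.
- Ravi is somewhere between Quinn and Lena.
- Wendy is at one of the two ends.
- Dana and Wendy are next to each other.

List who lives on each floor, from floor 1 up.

Wendy, Dana, Quinn, Ravi, Lena, Wade

From clues 1–2: Lena is in {2,3,4,5}.
From clues 1–3: Lena is in {2,4,5}.
From clues 1–4: Lena → floor 5.
From clues 1–5: Ravi is in {3,4}.
From clues 1–6: Wendy → floor 1, Dana → floor 2, Quinn → floor 3, Ravi → floor 4, Wade → floor 6.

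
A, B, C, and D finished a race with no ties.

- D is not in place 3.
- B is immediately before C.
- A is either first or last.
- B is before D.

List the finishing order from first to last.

A, B, C, D

From clue 1: D is in {1,2,4}.
From clues 1–2: B is in {1,2,3}.
From clues 1–3: A is in {1,4}.
From clues 1–4: A → place 1, B → place 2, C → place 3, D → place 4.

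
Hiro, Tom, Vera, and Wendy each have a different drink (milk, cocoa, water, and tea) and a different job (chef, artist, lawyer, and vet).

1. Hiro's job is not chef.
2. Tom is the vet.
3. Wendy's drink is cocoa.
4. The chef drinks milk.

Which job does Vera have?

chef

With clues 1–2, vet is impossible for Vera's job.
With clues 1–4, artist and lawyer are impossible for Vera's job.
That leaves chef.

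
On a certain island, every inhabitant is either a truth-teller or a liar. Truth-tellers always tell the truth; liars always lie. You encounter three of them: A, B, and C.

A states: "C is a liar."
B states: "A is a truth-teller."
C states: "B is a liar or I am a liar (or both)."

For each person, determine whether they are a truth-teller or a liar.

A: liar, B: liar, C: truth-teller

Consider A. Suppose A is a truth-teller.
Then no assignment of the remaining roles makes every statement match its speaker's type — contradiction.
So A is a liar.
With that fixed, B's statement is false, so B is a liar.
With that fixed, C's statement is true, so C is a truth-teller.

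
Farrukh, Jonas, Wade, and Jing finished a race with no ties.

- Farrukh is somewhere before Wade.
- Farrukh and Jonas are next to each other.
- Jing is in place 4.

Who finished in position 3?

Wade

With clues 1–3, Farrukh, Jing, and Jonas are ruled out for place 3.
So place 3 is Wade.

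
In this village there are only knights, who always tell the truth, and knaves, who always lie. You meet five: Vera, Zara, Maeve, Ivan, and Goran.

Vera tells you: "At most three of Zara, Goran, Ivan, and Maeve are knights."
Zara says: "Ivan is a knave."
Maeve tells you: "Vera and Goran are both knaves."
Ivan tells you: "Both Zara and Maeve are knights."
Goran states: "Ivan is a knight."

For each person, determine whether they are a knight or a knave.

Consider Vera. Suppose Vera is a knave.
Then no assignment of the remaining roles makes every statement match its speaker's type — contradiction.
So Vera is a knight.
With that fixed, Maeve's statement is false, so Maeve is a knave.
With that fixed, Ivan's statement is false, so Ivan is a knave.
With that fixed, Goran's statement is false, so Goran is a knave.
With that fixed, Zara's statement is true, so Zara is a knight.

Vera: knight, Zara: knight, Maeve: knave, Ivan: knave, Goran: knave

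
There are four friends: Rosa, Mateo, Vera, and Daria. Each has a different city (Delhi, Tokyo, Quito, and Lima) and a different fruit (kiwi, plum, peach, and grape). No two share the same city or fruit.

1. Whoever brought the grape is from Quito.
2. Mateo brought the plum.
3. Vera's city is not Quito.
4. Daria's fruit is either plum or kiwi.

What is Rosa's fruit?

With clues 1–2, plum is impossible for Rosa's fruit.
With clues 1–4, kiwi and peach are impossible for Rosa's fruit.
That leaves grape.

grape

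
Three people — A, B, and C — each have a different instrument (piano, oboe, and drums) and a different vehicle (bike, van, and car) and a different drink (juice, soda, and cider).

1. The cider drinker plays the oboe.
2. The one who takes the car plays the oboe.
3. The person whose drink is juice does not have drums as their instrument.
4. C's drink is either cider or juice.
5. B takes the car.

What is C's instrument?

piano

With clues 1–4, drums is impossible for C's instrument.
With clues 1–5, oboe is impossible for C's instrument.
That leaves piano.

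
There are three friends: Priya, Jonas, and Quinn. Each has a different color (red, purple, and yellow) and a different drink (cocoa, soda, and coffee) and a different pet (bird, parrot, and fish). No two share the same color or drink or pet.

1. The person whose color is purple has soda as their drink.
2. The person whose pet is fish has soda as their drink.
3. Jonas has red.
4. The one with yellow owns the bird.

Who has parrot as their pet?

With clues 1–4, Priya and Quinn are impossible for the one with pet parrot.
That leaves Jonas.

Jonas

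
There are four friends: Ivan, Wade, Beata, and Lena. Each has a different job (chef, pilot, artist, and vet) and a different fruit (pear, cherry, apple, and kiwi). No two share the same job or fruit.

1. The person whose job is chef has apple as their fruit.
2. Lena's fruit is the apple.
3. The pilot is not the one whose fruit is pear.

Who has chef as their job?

Lena

With clues 1–2, Beata, Ivan, and Wade are impossible for the one with job chef.
That leaves Lena.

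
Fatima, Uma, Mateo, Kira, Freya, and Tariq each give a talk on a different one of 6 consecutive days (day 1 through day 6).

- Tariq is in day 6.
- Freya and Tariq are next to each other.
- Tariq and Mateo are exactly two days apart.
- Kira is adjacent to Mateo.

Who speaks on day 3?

With clue 1, Tariq is ruled out for day 3.
With clues 1–2, Freya is ruled out for day 3.
With clues 1–3, Mateo is ruled out for day 3.
With clues 1–4, Fatima and Uma are ruled out for day 3.
So day 3 is Kira.

Kira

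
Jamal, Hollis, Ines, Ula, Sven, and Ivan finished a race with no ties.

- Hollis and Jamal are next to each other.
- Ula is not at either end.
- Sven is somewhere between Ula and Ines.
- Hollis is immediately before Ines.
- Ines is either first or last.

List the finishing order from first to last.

Ivan, Ula, Sven, Jamal, Hollis, Ines

From clues 1–2: Ula is in {2,3,4,5}.
From clues 1–4: Jamal is in {1,4}.
From clues 1–5: Ivan → place 1, Ula → place 2, Sven → place 3, Jamal → place 4, Hollis → place 5, Ines → place 6.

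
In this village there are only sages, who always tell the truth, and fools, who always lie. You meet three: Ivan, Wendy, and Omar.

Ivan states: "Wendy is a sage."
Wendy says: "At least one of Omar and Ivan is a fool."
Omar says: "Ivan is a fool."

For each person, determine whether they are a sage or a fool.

Ivan: sage, Wendy: sage, Omar: fool

Consider Ivan. Suppose Ivan is a fool.
Then no assignment of the remaining roles makes every statement match its speaker's type — contradiction.
So Ivan is a sage.
With that fixed, Omar's statement is false, so Omar is a fool.
With that fixed, Wendy's statement is true, so Wendy is a sage.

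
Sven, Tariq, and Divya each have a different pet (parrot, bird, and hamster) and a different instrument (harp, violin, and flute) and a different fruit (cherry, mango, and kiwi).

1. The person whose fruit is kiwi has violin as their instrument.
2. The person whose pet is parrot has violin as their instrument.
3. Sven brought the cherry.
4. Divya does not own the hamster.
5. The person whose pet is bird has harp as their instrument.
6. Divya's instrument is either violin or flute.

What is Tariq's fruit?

mango

With clues 1–3, cherry is impossible for Tariq's fruit.
With clues 1–6, kiwi is impossible for Tariq's fruit.
That leaves mango.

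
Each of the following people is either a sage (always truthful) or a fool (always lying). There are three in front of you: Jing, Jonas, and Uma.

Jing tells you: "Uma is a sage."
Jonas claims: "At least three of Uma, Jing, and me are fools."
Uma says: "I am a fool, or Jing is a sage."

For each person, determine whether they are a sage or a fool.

Jing: sage, Jonas: fool, Uma: sage

Consider Jing. Suppose Jing is a fool.
Then whichever role Uma has, Uma's statement has the wrong truth value — contradiction.
So Jing is a sage.
With that fixed, Jonas's statement is false, so Jonas is a fool.
With that fixed, Uma's statement is true, so Uma is a sage.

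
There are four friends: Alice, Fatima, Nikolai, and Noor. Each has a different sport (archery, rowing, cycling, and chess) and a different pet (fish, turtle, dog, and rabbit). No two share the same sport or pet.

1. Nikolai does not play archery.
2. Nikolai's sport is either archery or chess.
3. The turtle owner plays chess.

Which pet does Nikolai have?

With clues 1–3, dog, fish, and rabbit are impossible for Nikolai's pet.
That leaves turtle.

turtle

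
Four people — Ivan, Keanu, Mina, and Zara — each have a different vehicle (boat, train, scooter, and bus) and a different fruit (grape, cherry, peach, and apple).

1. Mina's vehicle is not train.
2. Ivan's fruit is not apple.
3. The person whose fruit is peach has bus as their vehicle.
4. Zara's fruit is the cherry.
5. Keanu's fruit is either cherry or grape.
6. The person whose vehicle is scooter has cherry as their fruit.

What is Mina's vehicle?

boat

Clue 1 rules out train for Mina's vehicle.
With clues 1–5, bus is impossible for Mina's vehicle.
With clues 1–6, scooter is impossible for Mina's vehicle.
That leaves boat.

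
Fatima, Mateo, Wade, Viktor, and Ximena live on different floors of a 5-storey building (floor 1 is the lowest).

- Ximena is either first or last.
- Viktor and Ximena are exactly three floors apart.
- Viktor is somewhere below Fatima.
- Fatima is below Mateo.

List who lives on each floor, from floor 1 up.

Wade, Viktor, Fatima, Mateo, Ximena

From clue 1: Ximena is in {1,5}.
From clues 1–2: Viktor is in {2,4}.
From clues 1–4: Wade → floor 1, Viktor → floor 2, Fatima → floor 3, Mateo → floor 4, Ximena → floor 5.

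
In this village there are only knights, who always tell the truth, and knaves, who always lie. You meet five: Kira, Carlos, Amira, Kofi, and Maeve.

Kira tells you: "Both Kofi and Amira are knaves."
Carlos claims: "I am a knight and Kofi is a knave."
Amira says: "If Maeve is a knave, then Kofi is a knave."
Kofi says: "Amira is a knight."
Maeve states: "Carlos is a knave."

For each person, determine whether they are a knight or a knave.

Kira: knave, Carlos: knave, Amira: knight, Kofi: knight, Maeve: knight

Consider Kira. Suppose Kira is a knight.
Then no assignment of the remaining roles makes every statement match its speaker's type — contradiction.
So Kira is a knave.
Consider Carlos. Suppose Carlos is a knight.
Then no assignment of the remaining roles makes every statement match its speaker's type — contradiction.
So Carlos is a knave.
With that fixed, Maeve's statement is true, so Maeve is a knight.
With that fixed, Amira's statement is true, so Amira is a knight.
With that fixed, Kofi's statement is true, so Kofi is a knight.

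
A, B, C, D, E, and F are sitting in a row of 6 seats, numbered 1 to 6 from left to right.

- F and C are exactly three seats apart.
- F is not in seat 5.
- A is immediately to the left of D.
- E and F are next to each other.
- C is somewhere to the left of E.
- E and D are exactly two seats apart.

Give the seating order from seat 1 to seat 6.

From clues 1–2: C is in {1,3,4,5,6}.
From clues 1–3: A is in {1,2,3,4,5}.
From clues 1–5: C is in {1,3}.
From clues 1–6: C → seat 1, A → seat 2, D → seat 3, F → seat 4, E → seat 5, B → seat 6.

C, A, D, F, E, B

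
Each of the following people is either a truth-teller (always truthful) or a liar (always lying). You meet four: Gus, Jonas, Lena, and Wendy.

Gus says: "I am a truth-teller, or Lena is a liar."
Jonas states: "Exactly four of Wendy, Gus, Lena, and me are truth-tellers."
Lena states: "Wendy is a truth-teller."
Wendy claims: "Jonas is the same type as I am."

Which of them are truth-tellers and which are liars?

Consider Gus. Suppose Gus is a liar.
Then no assignment of the remaining roles makes every statement match its speaker's type — contradiction.
So Gus is a truth-teller.
Consider Jonas. Suppose Jonas is a liar.
Then whichever role Wendy has, Wendy's statement has the wrong truth value — contradiction.
So Jonas is a truth-teller.
Consider Lena. Suppose Lena is a liar.
Then Jonas's statement comes out false, contradicting Jonas being a truth-teller.
So Lena is a truth-teller.
Consider Wendy. Suppose Wendy is a liar.
Then Jonas's statement comes out false, contradicting Jonas being a truth-teller.
So Wendy is a truth-teller.

Gus: truth-teller, Jonas: truth-teller, Lena: truth-teller, Wendy: truth-teller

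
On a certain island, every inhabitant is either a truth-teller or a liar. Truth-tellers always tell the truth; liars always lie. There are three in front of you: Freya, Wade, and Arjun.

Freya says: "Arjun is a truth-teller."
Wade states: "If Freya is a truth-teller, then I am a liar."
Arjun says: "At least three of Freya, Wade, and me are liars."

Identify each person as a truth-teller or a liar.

Consider Freya. Suppose Freya is a truth-teller.
Then whichever role Wade has, Wade's statement has the wrong truth value — contradiction.
So Freya is a liar.
With that fixed, Wade's statement is true, so Wade is a truth-teller.
With that fixed, Arjun's statement is false, so Arjun is a liar.

Freya: liar, Wade: truth-teller, Arjun: liar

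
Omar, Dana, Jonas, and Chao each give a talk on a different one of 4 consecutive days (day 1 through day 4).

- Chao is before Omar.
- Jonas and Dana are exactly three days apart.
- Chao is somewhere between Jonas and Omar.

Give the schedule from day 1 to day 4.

From clue 1: Omar is in {2,3,4}.
From clues 1–2: Chao → day 2, Omar → day 3.
From clues 1–3: Jonas → day 1, Dana → day 4.

Jonas, Chao, Omar, Dana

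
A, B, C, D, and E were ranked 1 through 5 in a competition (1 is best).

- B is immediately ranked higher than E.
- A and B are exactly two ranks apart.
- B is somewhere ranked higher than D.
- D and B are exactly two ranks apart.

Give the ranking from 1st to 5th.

From clue 1: B is in {1,2,3,4}.
From clues 1–3: D is in {4,5}.
From clues 1–4: A → rank 1, C → rank 2, B → rank 3, E → rank 4, D → rank 5.

A, C, B, E, D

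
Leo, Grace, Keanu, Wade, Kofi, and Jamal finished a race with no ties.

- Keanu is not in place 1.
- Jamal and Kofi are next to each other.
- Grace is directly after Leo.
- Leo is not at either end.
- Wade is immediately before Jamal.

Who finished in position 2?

With clues 1–3, Wade is ruled out for place 2.
With clues 1–4, Grace is ruled out for place 2.
With clues 1–5, Keanu, Kofi, and Leo are ruled out for place 2.
So place 2 is Jamal.

Jamal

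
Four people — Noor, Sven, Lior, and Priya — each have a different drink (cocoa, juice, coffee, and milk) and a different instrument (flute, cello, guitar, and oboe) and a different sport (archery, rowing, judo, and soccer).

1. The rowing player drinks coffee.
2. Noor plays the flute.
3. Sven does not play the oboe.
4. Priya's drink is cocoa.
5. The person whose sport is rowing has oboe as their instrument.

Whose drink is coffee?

With clues 1–4, Priya is impossible for the one with drink coffee.
With clues 1–5, Noor and Sven are impossible for the one with drink coffee.
That leaves Lior.

Lior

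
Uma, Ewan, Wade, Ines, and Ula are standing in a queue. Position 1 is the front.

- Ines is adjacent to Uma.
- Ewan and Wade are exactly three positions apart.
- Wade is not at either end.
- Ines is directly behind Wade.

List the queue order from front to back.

Ula, Wade, Ines, Uma, Ewan

From clues 1–2: Ula is in {1,5}.
From clues 1–3: Ewan is in {1,5}.
From clues 1–4: Ula → position 1, Wade → position 2, Ines → position 3, Uma → position 4, Ewan → position 5.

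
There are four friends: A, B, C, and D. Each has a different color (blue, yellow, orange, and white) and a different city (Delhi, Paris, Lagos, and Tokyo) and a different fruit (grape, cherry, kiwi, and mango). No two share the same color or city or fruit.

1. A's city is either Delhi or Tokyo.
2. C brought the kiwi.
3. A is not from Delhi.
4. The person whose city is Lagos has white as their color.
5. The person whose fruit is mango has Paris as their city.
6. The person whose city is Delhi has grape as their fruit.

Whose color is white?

C

With clues 1–4, A is impossible for the one with color white.
With clues 1–6, B and D are impossible for the one with color white.
That leaves C.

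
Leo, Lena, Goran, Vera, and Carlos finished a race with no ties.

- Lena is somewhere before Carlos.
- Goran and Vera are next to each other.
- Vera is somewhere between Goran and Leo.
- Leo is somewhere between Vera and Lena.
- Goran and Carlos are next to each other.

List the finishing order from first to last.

From clue 1: Lena is in {1,2,3,4}.
From clues 1–3: Vera is in {2,3,4}.
From clues 1–4: Leo is in {2,3}.
From clues 1–5: Lena → place 1, Leo → place 2, Vera → place 3, Goran → place 4, Carlos → place 5.

Lena, Leo, Vera, Goran, Carlos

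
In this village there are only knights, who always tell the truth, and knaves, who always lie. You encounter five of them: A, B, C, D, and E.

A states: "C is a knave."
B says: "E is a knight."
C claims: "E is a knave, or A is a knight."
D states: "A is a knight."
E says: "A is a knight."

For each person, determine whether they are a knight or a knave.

A: knave, B: knave, C: knight, D: knave, E: knave

Consider A. Suppose A is a knight.
Then no assignment of the remaining roles makes every statement match its speaker's type — contradiction.
So A is a knave.
With that fixed, D's statement is false, so D is a knave.
With that fixed, E's statement is false, so E is a knave.
With that fixed, B's statement is false, so B is a knave.
With that fixed, C's statement is true, so C is a knight.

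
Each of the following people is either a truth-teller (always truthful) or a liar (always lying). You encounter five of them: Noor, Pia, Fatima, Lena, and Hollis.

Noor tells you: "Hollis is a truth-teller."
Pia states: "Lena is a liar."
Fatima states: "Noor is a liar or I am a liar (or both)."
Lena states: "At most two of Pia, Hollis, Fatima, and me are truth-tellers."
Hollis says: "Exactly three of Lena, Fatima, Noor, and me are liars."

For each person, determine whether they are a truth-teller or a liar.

Consider Noor. Suppose Noor is a truth-teller.
Then whichever role Fatima has, Fatima's statement has the wrong truth value — contradiction.
So Noor is a liar.
With that fixed, Fatima's statement is true, so Fatima is a truth-teller.
Consider Pia. Suppose Pia is a truth-teller.
Then no assignment of the remaining roles makes every statement match its speaker's type — contradiction.
So Pia is a liar.
Consider Lena. Suppose Lena is a liar.
Then Pia's statement comes out true, contradicting Pia being a liar.
So Lena is a truth-teller.
With that fixed, Hollis's statement is false, so Hollis is a liar.

Noor: liar, Pia: liar, Fatima: truth-teller, Lena: truth-teller, Hollis: liar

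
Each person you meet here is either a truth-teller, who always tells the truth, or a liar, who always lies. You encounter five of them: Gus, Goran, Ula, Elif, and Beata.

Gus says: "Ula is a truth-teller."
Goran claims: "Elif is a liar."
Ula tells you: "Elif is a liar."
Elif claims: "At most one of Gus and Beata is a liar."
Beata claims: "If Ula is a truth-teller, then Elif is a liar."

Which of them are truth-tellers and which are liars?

Consider Gus. Suppose Gus is a truth-teller.
Then no assignment of the remaining roles makes every statement match its speaker's type — contradiction.
So Gus is a liar.
Consider Goran. Suppose Goran is a truth-teller.
Then no assignment of the remaining roles makes every statement match its speaker's type — contradiction.
So Goran is a liar.
Consider Ula. Suppose Ula is a truth-teller.
Then Gus's statement comes out true, contradicting Gus being a liar.
So Ula is a liar.
With that fixed, Beata's statement is true, so Beata is a truth-teller.
With that fixed, Elif's statement is true, so Elif is a truth-teller.

Gus: liar, Goran: liar, Ula: liar, Elif: truth-teller, Beata: truth-teller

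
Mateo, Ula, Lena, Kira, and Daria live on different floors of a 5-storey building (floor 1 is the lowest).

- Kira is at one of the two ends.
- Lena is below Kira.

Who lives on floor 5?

Kira

With clues 1–2, Daria, Lena, Mateo, and Ula are ruled out for floor 5.
So floor 5 is Kira.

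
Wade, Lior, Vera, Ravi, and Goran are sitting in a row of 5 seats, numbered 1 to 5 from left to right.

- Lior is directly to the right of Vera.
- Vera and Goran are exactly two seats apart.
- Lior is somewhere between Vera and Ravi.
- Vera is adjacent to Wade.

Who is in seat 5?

With clue 1, Vera is ruled out for seat 5.
With clues 1–3, Goran and Lior are ruled out for seat 5.
With clues 1–4, Wade is ruled out for seat 5.
So seat 5 is Ravi.

Ravi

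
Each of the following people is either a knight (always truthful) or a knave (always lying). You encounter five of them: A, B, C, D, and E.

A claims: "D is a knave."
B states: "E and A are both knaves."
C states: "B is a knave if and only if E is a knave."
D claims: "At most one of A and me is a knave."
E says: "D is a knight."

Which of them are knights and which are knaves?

A: knave, B: knave, C: knave, D: knight, E: knight

Consider A. Suppose A is a knight.
Then no assignment of the remaining roles makes every statement match its speaker's type — contradiction.
So A is a knave.
Consider B. Suppose B is a knight.
Then no assignment of the remaining roles makes every statement match its speaker's type — contradiction.
So B is a knave.
Consider C. Suppose C is a knight.
Then no assignment of the remaining roles makes every statement match its speaker's type — contradiction.
So C is a knave.
Consider D. Suppose D is a knave.
Then A's statement comes out true, contradicting A being a knave.
So D is a knight.
With that fixed, E's statement is true, so E is a knight.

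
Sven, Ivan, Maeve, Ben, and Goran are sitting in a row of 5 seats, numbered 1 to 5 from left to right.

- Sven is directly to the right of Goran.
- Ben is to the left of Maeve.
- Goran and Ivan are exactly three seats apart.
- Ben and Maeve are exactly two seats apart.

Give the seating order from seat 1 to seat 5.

From clue 1: Sven is in {2,3,4,5}.
From clues 1–3: Sven is in {2,3,5}.
From clues 1–4: Goran → seat 1, Sven → seat 2, Ben → seat 3, Ivan → seat 4, Maeve → seat 5.

Goran, Sven, Ben, Ivan, Maeve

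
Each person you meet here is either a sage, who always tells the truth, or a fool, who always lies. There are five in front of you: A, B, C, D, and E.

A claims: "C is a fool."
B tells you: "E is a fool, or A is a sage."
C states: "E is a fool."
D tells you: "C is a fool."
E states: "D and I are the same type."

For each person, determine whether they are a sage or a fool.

A: sage, B: sage, C: fool, D: sage, E: sage

Consider A. Suppose A is a fool.
Then no assignment of the remaining roles makes every statement match its speaker's type — contradiction.
So A is a sage.
With that fixed, B's statement is true, so B is a sage.
Consider C. Suppose C is a sage.
Then A's statement comes out false, contradicting A being a sage.
So C is a fool.
With that fixed, D's statement is true, so D is a sage.
Consider E. Suppose E is a fool.
Then C's statement comes out true, contradicting C being a fool.
So E is a sage.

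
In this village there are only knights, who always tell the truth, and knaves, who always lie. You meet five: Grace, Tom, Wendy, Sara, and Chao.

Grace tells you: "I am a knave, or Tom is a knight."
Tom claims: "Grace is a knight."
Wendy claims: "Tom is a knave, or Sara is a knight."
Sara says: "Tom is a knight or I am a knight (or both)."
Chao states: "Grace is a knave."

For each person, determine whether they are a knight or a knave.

Consider Grace. Suppose Grace is a knave.
Then Grace's own statement would have to be false, but it can't be — contradiction.
So Grace is a knight.
With that fixed, Tom's statement is true, so Tom is a knight.
With that fixed, Sara's statement is true, so Sara is a knight.
With that fixed, Chao's statement is false, so Chao is a knave.
With that fixed, Wendy's statement is true, so Wendy is a knight.

Grace: knight, Tom: knight, Wendy: knight, Sara: knight, Chao: knave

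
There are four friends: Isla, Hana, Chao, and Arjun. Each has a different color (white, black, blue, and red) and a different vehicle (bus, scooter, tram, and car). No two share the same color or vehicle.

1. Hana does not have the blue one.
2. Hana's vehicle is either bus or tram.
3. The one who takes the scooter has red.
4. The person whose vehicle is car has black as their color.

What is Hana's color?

Clue 1 rules out blue for Hana's color.
With clues 1–3, red is impossible for Hana's color.
With clues 1–4, black is impossible for Hana's color.
That leaves white.

white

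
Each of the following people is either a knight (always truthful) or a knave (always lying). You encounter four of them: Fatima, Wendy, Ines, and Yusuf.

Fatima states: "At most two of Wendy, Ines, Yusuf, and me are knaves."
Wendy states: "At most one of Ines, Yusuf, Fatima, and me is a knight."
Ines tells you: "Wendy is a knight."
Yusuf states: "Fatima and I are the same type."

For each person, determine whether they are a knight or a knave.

Consider Fatima. Suppose Fatima is a knave.
Then whichever role Yusuf has, Yusuf's statement has the wrong truth value — contradiction.
So Fatima is a knight.
Consider Wendy. Suppose Wendy is a knight.
Then Wendy's own statement would have to be true, but it can't be — contradiction.
So Wendy is a knave.
With that fixed, Ines's statement is false, so Ines is a knave.
Consider Yusuf. Suppose Yusuf is a knave.
Then Fatima's statement comes out false, contradicting Fatima being a knight.
So Yusuf is a knight.

Fatima: knight, Wendy: knave, Ines: knave, Yusuf: knight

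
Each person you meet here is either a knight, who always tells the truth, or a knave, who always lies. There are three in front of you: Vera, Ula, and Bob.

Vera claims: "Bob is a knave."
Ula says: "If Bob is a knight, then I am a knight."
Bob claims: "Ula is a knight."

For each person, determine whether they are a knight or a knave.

Consider Vera. Suppose Vera is a knight.
Then no assignment of the remaining roles makes every statement match its speaker's type — contradiction.
So Vera is a knave.
Consider Ula. Suppose Ula is a knave.
Then no assignment of the remaining roles makes every statement match its speaker's type — contradiction.
So Ula is a knight.
With that fixed, Bob's statement is true, so Bob is a knight.

Vera: knave, Ula: knight, Bob: knight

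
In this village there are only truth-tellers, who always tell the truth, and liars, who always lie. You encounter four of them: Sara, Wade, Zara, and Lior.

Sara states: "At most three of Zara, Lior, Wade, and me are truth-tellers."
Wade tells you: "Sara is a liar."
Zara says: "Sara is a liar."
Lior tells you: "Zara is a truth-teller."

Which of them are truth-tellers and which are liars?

Consider Sara. Suppose Sara is a liar.
Then Sara's own statement would have to be false, but it can't be — contradiction.
So Sara is a truth-teller.
With that fixed, Wade's statement is false, so Wade is a liar.
With that fixed, Zara's statement is false, so Zara is a liar.
With that fixed, Lior's statement is false, so Lior is a liar.

Sara: truth-teller, Wade: liar, Zara: liar, Lior: liar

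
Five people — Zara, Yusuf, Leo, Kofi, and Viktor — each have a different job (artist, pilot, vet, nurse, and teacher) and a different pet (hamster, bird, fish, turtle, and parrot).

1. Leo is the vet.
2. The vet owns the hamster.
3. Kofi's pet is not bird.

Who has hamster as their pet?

Leo

With clues 1–2, Kofi, Viktor, Yusuf, and Zara are impossible for the one with pet hamster.
That leaves Leo.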